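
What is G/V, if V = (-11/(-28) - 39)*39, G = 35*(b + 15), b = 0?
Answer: -4900/14053 ≈ -0.34868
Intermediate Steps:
G = 525 (G = 35*(0 + 15) = 35*15 = 525)
V = -42159/28 (V = (-11*(-1/28) - 39)*39 = (11/28 - 39)*39 = -1081/28*39 = -42159/28 ≈ -1505.7)
G/V = 525/(-42159/28) = 525*(-28/42159) = -4900/14053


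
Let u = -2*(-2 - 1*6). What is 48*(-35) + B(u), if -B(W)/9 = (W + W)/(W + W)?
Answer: -1689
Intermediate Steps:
u = 16 (u = -2*(-2 - 6) = -2*(-8) = 16)
B(W) = -9 (B(W) = -9*(W + W)/(W + W) = -9*2*W/(2*W) = -9*2*W*1/(2*W) = -9*1 = -9)
48*(-35) + B(u) = 48*(-35) - 9 = -1680 - 9 = -1689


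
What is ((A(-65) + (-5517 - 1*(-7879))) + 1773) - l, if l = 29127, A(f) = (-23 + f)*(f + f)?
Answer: -13552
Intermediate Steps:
A(f) = 2*f*(-23 + f) (A(f) = (-23 + f)*(2*f) = 2*f*(-23 + f))
((A(-65) + (-5517 - 1*(-7879))) + 1773) - l = ((2*(-65)*(-23 - 65) + (-5517 - 1*(-7879))) + 1773) - 1*29127 = ((2*(-65)*(-88) + (-5517 + 7879)) + 1773) - 29127 = ((11440 + 2362) + 1773) - 29127 = (13802 + 1773) - 29127 = 15575 - 29127 = -13552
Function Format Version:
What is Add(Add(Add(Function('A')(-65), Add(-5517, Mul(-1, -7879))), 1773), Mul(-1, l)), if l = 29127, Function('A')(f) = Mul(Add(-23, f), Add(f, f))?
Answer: -13552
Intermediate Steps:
Function('A')(f) = Mul(2, f, Add(-23, f)) (Function('A')(f) = Mul(Add(-23, f), Mul(2, f)) = Mul(2, f, Add(-23, f)))
Add(Add(Add(Function('A')(-65), Add(-5517, Mul(-1, -7879))), 1773), Mul(-1, l)) = Add(Add(Add(Mul(2, -65, Add(-23, -65)), Add(-5517, Mul(-1, -7879))), 1773), Mul(-1, 29127)) = Add(Add(Add(Mul(2, -65, -88), Add(-5517, 7879)), 1773), -29127) = Add(Add(Add(11440, 2362), 1773), -29127) = Add(Add(13802, 1773), -29127) = Add(15575, -29127) = -13552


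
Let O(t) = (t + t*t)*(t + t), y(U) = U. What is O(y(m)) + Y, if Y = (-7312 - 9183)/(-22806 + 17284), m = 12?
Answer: 20690863/5522 ≈ 3747.0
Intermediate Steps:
Y = 16495/5522 (Y = -16495/(-5522) = -16495*(-1/5522) = 16495/5522 ≈ 2.9871)
O(t) = 2*t*(t + t²) (O(t) = (t + t²)*(2*t) = 2*t*(t + t²))
O(y(m)) + Y = 2*12²*(1 + 12) + 16495/5522 = 2*144*13 + 16495/5522 = 3744 + 16495/5522 = 20690863/5522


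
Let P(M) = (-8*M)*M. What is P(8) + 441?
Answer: -71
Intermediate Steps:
P(M) = -8*M**2
P(8) + 441 = -8*8**2 + 441 = -8*64 + 441 = -512 + 441 = -71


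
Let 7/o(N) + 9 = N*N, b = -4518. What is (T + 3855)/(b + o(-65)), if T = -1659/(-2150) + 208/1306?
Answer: -11411730045116/13371136264975 ≈ -0.85346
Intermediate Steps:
o(N) = 7/(-9 + N**2) (o(N) = 7/(-9 + N*N) = 7/(-9 + N**2))
T = 1306927/1403950 (T = -1659*(-1/2150) + 208*(1/1306) = 1659/2150 + 104/653 = 1306927/1403950 ≈ 0.93089)
(T + 3855)/(b + o(-65)) = (1306927/1403950 + 3855)/(-4518 + 7/(-9 + (-65)**2)) = 5413534177/(1403950*(-4518 + 7/(-9 + 4225))) = 5413534177/(1403950*(-4518 + 7/4216)) = 5413534177/(1403950*(-19047881/4216)) = (5413534177/1403950)*(-4216/19047881) = -11411730045116/13371136264975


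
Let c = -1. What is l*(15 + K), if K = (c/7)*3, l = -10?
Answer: -1020/7 ≈ -145.71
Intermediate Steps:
K = -3/7 (K = -1/7*3 = -3/7 ≈ -0.42857)
l*(15 + K) = -10*(15 - 3/7) = -10*102/7 = -1020/7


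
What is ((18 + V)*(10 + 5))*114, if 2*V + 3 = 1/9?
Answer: 28310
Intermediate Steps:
V = -13/9 (V = -3/2 + (1/2)/9 = -3/2 + (1/2)*(1/9) = -3/2 + 1/18 = -13/9 ≈ -1.4444)
((18 + V)*(10 + 5))*114 = ((18 - 13/9)*(10 + 5))*114 = ((149/9)*15)*114 = (745/3)*114 = 28310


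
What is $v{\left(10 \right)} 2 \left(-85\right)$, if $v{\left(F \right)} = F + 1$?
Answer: $-1870$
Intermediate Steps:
$v{\left(F \right)} = 1 + F$
$v{\left(10 \right)} 2 \left(-85\right) = \left(1 + 10\right) 2 \left(-85\right) = 11 \cdot 2 \left(-85\right) = 22 \left(-85\right) = -1870$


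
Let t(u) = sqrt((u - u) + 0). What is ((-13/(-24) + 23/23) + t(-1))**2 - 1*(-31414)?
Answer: 18095833/576 ≈ 31416.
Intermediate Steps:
t(u) = 0 (t(u) = sqrt(0 + 0) = sqrt(0) = 0)
((-13/(-24) + 23/23) + t(-1))**2 - 1*(-31414) = ((-13/(-24) + 23/23) + 0)**2 - 1*(-31414) = ((-13*(-1/24) + 23*(1/23)) + 0)**2 + 31414 = ((13/24 + 1) + 0)**2 + 31414 = (37/24 + 0)**2 + 31414 = (37/24)**2 + 31414 = 1369/576 + 31414 = 18095833/576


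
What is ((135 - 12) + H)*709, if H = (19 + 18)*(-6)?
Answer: -70191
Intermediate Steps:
H = -222 (H = 37*(-6) = -222)
((135 - 12) + H)*709 = ((135 - 12) - 222)*709 = (123 - 222)*709 = -99*709 = -70191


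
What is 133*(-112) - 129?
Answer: -15025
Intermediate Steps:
133*(-112) - 129 = -14896 - 129 = -15025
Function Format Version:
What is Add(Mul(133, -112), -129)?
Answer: -15025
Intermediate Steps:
Add(Mul(133, -112), -129) = Add(-14896, -129) = -15025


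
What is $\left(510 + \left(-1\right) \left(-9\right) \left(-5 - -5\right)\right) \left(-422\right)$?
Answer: $-215220$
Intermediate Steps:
$\left(510 + \left(-1\right) \left(-9\right) \left(-5 - -5\right)\right) \left(-422\right) = \left(510 + 9 \left(-5 + 5\right)\right) \left(-422\right) = \left(510 + 9 \cdot 0\right) \left(-422\right) = \left(510 + 0\right) \left(-422\right) = 510 \left(-422\right) = -215220$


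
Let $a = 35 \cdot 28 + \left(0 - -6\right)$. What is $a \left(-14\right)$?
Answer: $-13804$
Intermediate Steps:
$a = 986$ ($a = 980 + \left(0 + 6\right) = 980 + 6 = 986$)
$a \left(-14\right) = 986 \left(-14\right) = -13804$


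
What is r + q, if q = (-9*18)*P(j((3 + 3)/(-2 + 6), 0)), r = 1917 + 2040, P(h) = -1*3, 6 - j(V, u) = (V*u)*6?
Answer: 4443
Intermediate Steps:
j(V, u) = 6 - 6*V*u (j(V, u) = 6 - V*u*6 = 6 - 6*V*u)
P(h) = -3
r = 3957
q = 486 (q = -9*18*(-3) = -162*(-3) = 486)
r + q = 3957 + 486 = 4443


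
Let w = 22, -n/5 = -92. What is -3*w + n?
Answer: 394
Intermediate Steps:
n = 460 (n = -5*(-92) = 460)
-3*w + n = -3*22 + 460 = -66 + 460 = 394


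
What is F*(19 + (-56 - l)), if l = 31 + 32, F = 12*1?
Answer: -1200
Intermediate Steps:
F = 12
l = 63
F*(19 + (-56 - l)) = 12*(19 + (-56 - 1*63)) = 12*(19 + (-56 - 63)) = 12*(19 - 119) = 12*(-100) = -1200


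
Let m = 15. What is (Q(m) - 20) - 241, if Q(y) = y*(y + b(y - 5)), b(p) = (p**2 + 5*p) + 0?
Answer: 2214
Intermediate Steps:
b(p) = p**2 + 5*p
Q(y) = y*(y + y*(-5 + y)) (Q(y) = y*(y + (y - 5)*(5 + (y - 5))) = y*(y + (-5 + y)*(5 + (-5 + y))) = y*(y + (-5 + y)*y) = y*(y + y*(-5 + y)))
(Q(m) - 20) - 241 = (15**2*(-4 + 15) - 20) - 241 = (225*11 - 20) - 241 = (2475 - 20) - 241 = 2455 - 241 = 2214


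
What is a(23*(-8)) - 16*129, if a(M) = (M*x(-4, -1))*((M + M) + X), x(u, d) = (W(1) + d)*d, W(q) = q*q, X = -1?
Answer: -2064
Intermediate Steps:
W(q) = q²
x(u, d) = d*(1 + d) (x(u, d) = (1² + d)*d = (1 + d)*d = d*(1 + d))
a(M) = 0 (a(M) = (M*(-(1 - 1)))*((M + M) - 1) = (M*(-1*0))*(2*M - 1) = (M*0)*(-1 + 2*M) = 0*(-1 + 2*M) = 0)
a(23*(-8)) - 16*129 = 0 - 16*129 = 0 - 1*2064 = 0 - 2064 = -2064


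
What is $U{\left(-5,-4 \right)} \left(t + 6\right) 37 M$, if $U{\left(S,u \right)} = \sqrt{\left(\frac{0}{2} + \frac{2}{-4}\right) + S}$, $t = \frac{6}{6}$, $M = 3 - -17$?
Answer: $2590 i \sqrt{22} \approx 12148.0 i$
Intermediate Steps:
$M = 20$ ($M = 3 + 17 = 20$)
$t = 1$ ($t = 6 \cdot \frac{1}{6} = 1$)
$U{\left(S,u \right)} = \sqrt{- \frac{1}{2} + S}$ ($U{\left(S,u \right)} = \sqrt{\left(0 \cdot \frac{1}{2} + 2 \left(- \frac{1}{4}\right)\right) + S} = \sqrt{\left(0 - \frac{1}{2}\right) + S} = \sqrt{- \frac{1}{2} + S}$)
$U{\left(-5,-4 \right)} \left(t + 6\right) 37 M = \frac{\sqrt{-2 + 4 \left(-5\right)}}{2} \left(1 + 6\right) 37 \cdot 20 = \frac{\sqrt{-2 - 20}}{2} \cdot 7 \cdot 37 \cdot 20 = \frac{\sqrt{-22}}{2} \cdot 7 \cdot 37 \cdot 20 = \frac{i \sqrt{22}}{2} \cdot 7 \cdot 37 \cdot 20 = \frac{7 i \sqrt{22}}{2} \cdot 37 \cdot 20 = \frac{259 i \sqrt{22}}{2} \cdot 20 = 2590 i \sqrt{22}$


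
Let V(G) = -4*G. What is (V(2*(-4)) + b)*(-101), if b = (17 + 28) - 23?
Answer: -5454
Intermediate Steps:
b = 22 (b = 45 - 23 = 22)
(V(2*(-4)) + b)*(-101) = (-8*(-4) + 22)*(-101) = (-4*(-8) + 22)*(-101) = (32 + 22)*(-101) = 54*(-101) = -5454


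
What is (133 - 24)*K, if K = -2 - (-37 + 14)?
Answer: 2289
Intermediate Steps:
K = 21 (K = -2 - 1*(-23) = -2 + 23 = 21)
(133 - 24)*K = (133 - 24)*21 = 109*21 = 2289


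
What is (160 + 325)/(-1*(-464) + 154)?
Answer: 485/618 ≈ 0.78479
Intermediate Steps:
(160 + 325)/(-1*(-464) + 154) = 485/(464 + 154) = 485/618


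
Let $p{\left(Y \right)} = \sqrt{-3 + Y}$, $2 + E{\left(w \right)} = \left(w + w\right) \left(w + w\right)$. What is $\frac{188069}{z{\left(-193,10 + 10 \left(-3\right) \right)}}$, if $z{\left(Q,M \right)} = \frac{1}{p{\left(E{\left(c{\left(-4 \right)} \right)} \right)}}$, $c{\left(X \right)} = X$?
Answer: $188069 \sqrt{59} \approx 1.4446 \cdot 10^{6}$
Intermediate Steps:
$E{\left(w \right)} = -2 + 4 w^{2}$ ($E{\left(w \right)} = -2 + \left(w + w\right) \left(w + w\right) = -2 + 2 w 2 w = -2 + 4 w^{2}$)
$z{\left(Q,M \right)} = \frac{\sqrt{59}}{59}$ ($z{\left(Q,M \right)} = \frac{1}{\sqrt{-3 - \left(2 - 4 \left(-4\right)^{2}\right)}} = \frac{1}{\sqrt{-3 + \left(-2 + 4 \cdot 16\right)}} = \frac{1}{\sqrt{-3 + \left(-2 + 64\right)}} = \frac{1}{\sqrt{-3 + 62}} = \frac{1}{\sqrt{59}} = \frac{\sqrt{59}}{59}$)
$\frac{188069}{z{\left(-193,10 + 10 \left(-3\right) \right)}} = \frac{188069}{\frac{1}{59} \sqrt{59}} = 188069 \sqrt{59}$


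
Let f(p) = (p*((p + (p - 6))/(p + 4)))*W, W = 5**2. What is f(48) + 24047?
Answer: 339611/13 ≈ 26124.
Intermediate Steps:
W = 25
f(p) = 25*p*(-6 + 2*p)/(4 + p) (f(p) = (p*((p + (p - 6))/(p + 4)))*25 = (p*((p + (-6 + p))/(4 + p)))*25 = (p*((-6 + 2*p)/(4 + p)))*25 = (p*(-6 + 2*p)/(4 + p))*25 = 25*p*(-6 + 2*p)/(4 + p))
f(48) + 24047 = 50*48*(-3 + 48)/(4 + 48) + 24047 = 50*48*45/52 + 24047 = 50*48*(1/52)*45 + 24047 = 27000/13 + 24047 = 339611/13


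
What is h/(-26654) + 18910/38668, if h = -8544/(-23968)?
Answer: 6741178634/13785035663 ≈ 0.48902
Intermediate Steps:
h = 267/749 (h = -8544*(-1/23968) = 267/749 ≈ 0.35648)
h/(-26654) + 18910/38668 = (267/749)/(-26654) + 18910/38668 = (267/749)*(-1/26654) + 18910*(1/38668) = -267/19963846 + 9455/19334 = 6741178634/13785035663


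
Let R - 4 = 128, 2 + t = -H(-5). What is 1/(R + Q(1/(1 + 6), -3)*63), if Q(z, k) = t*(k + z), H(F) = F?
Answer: -1/408 ≈ -0.0024510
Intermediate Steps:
t = 3 (t = -2 - 1*(-5) = -2 + 5 = 3)
Q(z, k) = 3*k + 3*z (Q(z, k) = 3*(k + z) = 3*k + 3*z)
R = 132 (R = 4 + 128 = 132)
1/(R + Q(1/(1 + 6), -3)*63) = 1/(132 + (3*(-3) + 3/(1 + 6))*63) = 1/(132 + (-9 + 3/7)*63) = 1/(132 - 60/7*63) = 1/(132 - 540) = 1/(-408) = -1/408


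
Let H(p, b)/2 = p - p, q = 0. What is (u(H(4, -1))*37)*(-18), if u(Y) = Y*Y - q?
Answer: 0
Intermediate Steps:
H(p, b) = 0 (H(p, b) = 2*(p - p) = 2*0 = 0)
u(Y) = Y² (u(Y) = Y*Y - 1*0 = Y² + 0 = Y²)
(u(H(4, -1))*37)*(-18) = (0²*37)*(-18) = (0*37)*(-18) = 0*(-18) = 0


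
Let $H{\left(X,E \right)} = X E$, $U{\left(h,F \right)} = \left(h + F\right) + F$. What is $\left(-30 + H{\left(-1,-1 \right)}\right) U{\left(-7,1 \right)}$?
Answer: $145$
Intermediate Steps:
$U{\left(h,F \right)} = h + 2 F$ ($U{\left(h,F \right)} = \left(F + h\right) + F = h + 2 F$)
$H{\left(X,E \right)} = E X$
$\left(-30 + H{\left(-1,-1 \right)}\right) U{\left(-7,1 \right)} = \left(-30 - -1\right) \left(-7 + 2 \cdot 1\right) = \left(-30 + 1\right) \left(-7 + 2\right) = \left(-29\right) \left(-5\right) = 145$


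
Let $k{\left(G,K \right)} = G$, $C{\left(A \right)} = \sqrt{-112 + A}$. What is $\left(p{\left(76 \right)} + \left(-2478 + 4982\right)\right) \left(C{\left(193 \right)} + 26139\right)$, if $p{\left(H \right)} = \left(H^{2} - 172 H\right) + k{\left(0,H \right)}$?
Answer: $-125301216$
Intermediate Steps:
$p{\left(H \right)} = H^{2} - 172 H$ ($p{\left(H \right)} = \left(H^{2} - 172 H\right) + 0 = H^{2} - 172 H$)
$\left(p{\left(76 \right)} + \left(-2478 + 4982\right)\right) \left(C{\left(193 \right)} + 26139\right) = \left(76 \left(-172 + 76\right) + \left(-2478 + 4982\right)\right) \left(\sqrt{-112 + 193} + 26139\right) = \left(76 \left(-96\right) + 2504\right) \left(\sqrt{81} + 26139\right) = \left(-7296 + 2504\right) \left(9 + 26139\right) = \left(-4792\right) 26148 = -125301216$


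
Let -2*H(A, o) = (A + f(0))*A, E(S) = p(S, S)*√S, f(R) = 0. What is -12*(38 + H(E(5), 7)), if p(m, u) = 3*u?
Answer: 6294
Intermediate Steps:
E(S) = 3*S^(3/2) (E(S) = (3*S)*√S = 3*S^(3/2))
H(A, o) = -A²/2 (H(A, o) = -(A + 0)*A/2 = -A*A/2 = -A²/2)
-12*(38 + H(E(5), 7)) = -12*(38 - (3*5^(3/2))²/2) = -12*(38 - (3*(5*√5))²/2) = -12*(38 - (15*√5)²/2) = -12*(38 - ½*1125) = -12*(38 - 1125/2) = -12*(-1049/2) = 6294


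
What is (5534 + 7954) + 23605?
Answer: 37093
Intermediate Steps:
(5534 + 7954) + 23605 = 13488 + 23605 = 37093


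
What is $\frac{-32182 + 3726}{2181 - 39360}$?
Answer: $\frac{28456}{37179} \approx 0.76538$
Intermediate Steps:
$\frac{-32182 + 3726}{2181 - 39360} = - \frac{28456}{-37179} = \left(-28456\right) \left(- \frac{1}{37179}\right) = \frac{28456}{37179}$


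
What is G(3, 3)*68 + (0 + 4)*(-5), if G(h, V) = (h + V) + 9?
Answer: 1000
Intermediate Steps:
G(h, V) = 9 + V + h (G(h, V) = (V + h) + 9 = 9 + V + h)
G(3, 3)*68 + (0 + 4)*(-5) = (9 + 3 + 3)*68 + (0 + 4)*(-5) = 15*68 + 4*(-5) = 1020 - 20 = 1000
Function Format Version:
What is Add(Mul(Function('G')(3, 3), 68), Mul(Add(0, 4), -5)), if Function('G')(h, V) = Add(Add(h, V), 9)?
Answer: 1000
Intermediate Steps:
Function('G')(h, V) = Add(9, V, h) (Function('G')(h, V) = Add(Add(V, h), 9) = Add(9, V, h))
Add(Mul(Function('G')(3, 3), 68), Mul(Add(0, 4), -5)) = Add(Mul(Add(9, 3, 3), 68), Mul(Add(0, 4), -5)) = Add(Mul(15, 68), Mul(4, -5)) = Add(1020, -20) = 1000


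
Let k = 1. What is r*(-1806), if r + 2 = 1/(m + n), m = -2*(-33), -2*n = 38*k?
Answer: 167958/47 ≈ 3573.6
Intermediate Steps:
n = -19 ≈ -19.000
m = 66
r = -93/47 (r = -2 + 1/(66 - 19) = -2 + 1/47 = -93/47 ≈ -1.9787)
r*(-1806) = -93/47*(-1806) = 167958/47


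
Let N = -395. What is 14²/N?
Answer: -196/395 ≈ -0.49620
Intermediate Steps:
14²/N = 14²/(-395) = 196*(-1/395) = -196/395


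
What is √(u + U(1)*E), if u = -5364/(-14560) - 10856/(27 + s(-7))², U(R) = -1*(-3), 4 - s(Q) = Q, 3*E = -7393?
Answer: 3*I*√983213805210/34580 ≈ 86.024*I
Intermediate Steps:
E = -7393/3 (E = (⅓)*(-7393) = -7393/3 ≈ -2464.3)
s(Q) = 4 - Q
U(R) = 3
u = -9394859/1314040 (u = -5364/(-14560) - 10856/(27 + (4 - 1*(-7)))² = -5364*(-1/14560) - 10856/(27 + (4 + 7))² = 1341/3640 - 10856/(27 + 11)² = 1341/3640 - 10856/(38²) = 1341/3640 - 10856/1444 = 1341/3640 - 10856*1/1444 = 1341/3640 - 2714/361 = -9394859/1314040 ≈ -7.1496)
√(u + U(1)*E) = √(-9394859/1314040 + 3*(-7393/3)) = √(-9394859/1314040 - 7393) = √(-9724092579/1314040) = 3*I*√983213805210/34580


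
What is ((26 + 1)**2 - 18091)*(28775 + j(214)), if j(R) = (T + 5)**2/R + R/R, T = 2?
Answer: -53458578953/107 ≈ -4.9961e+8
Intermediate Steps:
j(R) = 1 + 49/R (j(R) = (2 + 5)**2/R + R/R = 7**2/R + 1 = 49/R + 1 = 1 + 49/R)
((26 + 1)**2 - 18091)*(28775 + j(214)) = ((26 + 1)**2 - 18091)*(28775 + (49 + 214)/214) = (27**2 - 18091)*(28775 + (1/214)*263) = (729 - 18091)*(28775 + 263/214) = -17362*6158113/214 = -53458578953/107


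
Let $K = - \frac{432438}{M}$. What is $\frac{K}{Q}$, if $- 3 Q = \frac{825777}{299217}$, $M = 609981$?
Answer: $\frac{14376977894}{18655862231} \approx 0.77064$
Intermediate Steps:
$Q = - \frac{91753}{99739}$ ($Q = - \frac{825777 \cdot \frac{1}{299217}}{3} = \left(- \frac{1}{3}\right) \frac{275259}{99739} = - \frac{91753}{99739} \approx -0.91993$)
$K = - \frac{144146}{203327}$ ($K = - \frac{432438}{609981} = \left(-432438\right) \frac{1}{609981} = - \frac{144146}{203327} \approx -0.70894$)
$\frac{K}{Q} = - \frac{144146}{203327 \left(- \frac{91753}{99739}\right)} = \left(- \frac{144146}{203327}\right) \left(- \frac{99739}{91753}\right) = \frac{14376977894}{18655862231}$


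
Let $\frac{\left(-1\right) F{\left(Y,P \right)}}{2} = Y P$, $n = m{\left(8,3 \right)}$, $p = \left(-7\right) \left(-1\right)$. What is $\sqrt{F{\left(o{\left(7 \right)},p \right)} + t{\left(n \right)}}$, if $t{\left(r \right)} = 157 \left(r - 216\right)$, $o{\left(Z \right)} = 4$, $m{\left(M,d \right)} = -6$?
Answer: $i \sqrt{34910} \approx 186.84 i$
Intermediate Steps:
$p = 7$
$n = -6$
$t{\left(r \right)} = -33912 + 157 r$ ($t{\left(r \right)} = 157 \left(-216 + r\right) = -33912 + 157 r$)
$F{\left(Y,P \right)} = - 2 P Y$ ($F{\left(Y,P \right)} = - 2 Y P = - 2 P Y$)
$\sqrt{F{\left(o{\left(7 \right)},p \right)} + t{\left(n \right)}} = \sqrt{\left(-2\right) 7 \cdot 4 + \left(-33912 + 157 \left(-6\right)\right)} = \sqrt{-56 - 34854} = \sqrt{-34910} = i \sqrt{34910}$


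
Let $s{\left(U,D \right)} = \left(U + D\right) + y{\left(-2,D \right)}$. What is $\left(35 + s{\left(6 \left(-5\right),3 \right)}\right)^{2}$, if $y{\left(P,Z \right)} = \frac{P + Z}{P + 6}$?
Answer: $\frac{1089}{16} \approx 68.063$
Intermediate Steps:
$y{\left(P,Z \right)} = \frac{P + Z}{6 + P}$
$s{\left(U,D \right)} = - \frac{1}{2} + U + \frac{5 D}{4}$ ($s{\left(U,D \right)} = \left(U + D\right) + \frac{-2 + D}{6 - 2} = \left(D + U\right) + \frac{-2 + D}{4} = \left(D + U\right) + \left(- \frac{1}{2} + \frac{D}{4}\right) = - \frac{1}{2} + U + \frac{5 D}{4}$)
$\left(35 + s{\left(6 \left(-5\right),3 \right)}\right)^{2} = \left(35 + \left(- \frac{1}{2} + 6 \left(-5\right) + \frac{5}{4} \cdot 3\right)\right)^{2} = \left(35 - \frac{107}{4}\right)^{2} = \left(\frac{33}{4}\right)^{2} = \frac{1089}{16}$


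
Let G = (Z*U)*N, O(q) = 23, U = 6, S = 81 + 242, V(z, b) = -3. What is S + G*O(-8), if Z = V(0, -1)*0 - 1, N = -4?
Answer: 875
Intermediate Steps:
S = 323
Z = -1 (Z = -3*0 - 1 = 0 - 1 = -1)
G = 24 (G = -1*6*(-4) = -6*(-4) = 24)
S + G*O(-8) = 323 + 24*23 = 323 + 552 = 875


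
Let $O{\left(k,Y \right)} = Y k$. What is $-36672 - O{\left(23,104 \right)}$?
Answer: $-39064$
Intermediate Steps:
$-36672 - O{\left(23,104 \right)} = -36672 - 104 \cdot 23 = -36672 - 2392 = -39064$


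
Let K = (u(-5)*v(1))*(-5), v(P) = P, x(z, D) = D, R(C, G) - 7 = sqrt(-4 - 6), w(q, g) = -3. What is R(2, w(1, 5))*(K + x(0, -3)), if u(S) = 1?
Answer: -56 - 8*I*sqrt(10) ≈ -56.0 - 25.298*I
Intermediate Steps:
R(C, G) = 7 + I*sqrt(10) (R(C, G) = 7 + sqrt(-4 - 6) = 7 + sqrt(-10) = 7 + I*sqrt(10))
K = -5 (K = (1*1)*(-5) = 1*(-5) = -5)
R(2, w(1, 5))*(K + x(0, -3)) = (7 + I*sqrt(10))*(-5 - 3) = (7 + I*sqrt(10))*(-8) = -56 - 8*I*sqrt(10)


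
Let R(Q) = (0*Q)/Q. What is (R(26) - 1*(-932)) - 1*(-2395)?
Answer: 3327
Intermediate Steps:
R(Q) = 0 (R(Q) = 0/Q = 0)
(R(26) - 1*(-932)) - 1*(-2395) = (0 - 1*(-932)) - 1*(-2395) = (0 + 932) + 2395 = 932 + 2395 = 3327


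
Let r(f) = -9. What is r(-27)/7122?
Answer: -3/2374 ≈ -0.0012637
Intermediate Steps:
r(-27)/7122 = -9/7122 = -9*1/7122 = -3/2374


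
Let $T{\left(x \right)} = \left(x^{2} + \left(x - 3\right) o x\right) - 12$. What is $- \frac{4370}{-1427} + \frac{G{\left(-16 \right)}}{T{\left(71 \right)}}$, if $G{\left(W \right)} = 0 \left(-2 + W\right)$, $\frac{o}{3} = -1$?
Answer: $\frac{4370}{1427} \approx 3.0624$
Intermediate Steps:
$o = -3$ ($o = 3 \left(-1\right) = -3$)
$G{\left(W \right)} = 0$
$T{\left(x \right)} = -12 + x^{2} + x \left(9 - 3 x\right)$ ($T{\left(x \right)} = \left(x^{2} + \left(x - 3\right) \left(-3\right) x\right) - 12 = \left(x^{2} + \left(-3 + x\right) \left(-3\right) x\right) - 12 = \left(x^{2} + \left(9 - 3 x\right) x\right) - 12 = \left(x^{2} + x \left(9 - 3 x\right)\right) - 12 = -12 + x^{2} + x \left(9 - 3 x\right)$)
$- \frac{4370}{-1427} + \frac{G{\left(-16 \right)}}{T{\left(71 \right)}} = - \frac{4370}{-1427} + \frac{0}{-12 - 2 \cdot 71^{2} + 9 \cdot 71} = \left(-4370\right) \left(- \frac{1}{1427}\right) + \frac{0}{-12 - 10082 + 639} = \frac{4370}{1427} + \frac{0}{-12 - 10082 + 639} = \frac{4370}{1427} + \frac{0}{-9455} = \frac{4370}{1427} + 0 \left(- \frac{1}{9455}\right) = \frac{4370}{1427} + 0 = \frac{4370}{1427}$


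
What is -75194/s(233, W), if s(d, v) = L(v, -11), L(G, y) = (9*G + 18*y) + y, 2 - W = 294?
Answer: 75194/2837 ≈ 26.505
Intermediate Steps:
W = -292 (W = 2 - 1*294 = 2 - 294 = -292)
L(G, y) = 9*G + 19*y
s(d, v) = -209 + 9*v (s(d, v) = 9*v + 19*(-11) = 9*v - 209 = -209 + 9*v)
-75194/s(233, W) = -75194/(-209 + 9*(-292)) = -75194/(-209 - 2628) = -75194/(-2837) = -75194*(-1/2837) = 75194/2837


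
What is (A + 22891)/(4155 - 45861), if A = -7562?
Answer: -15329/41706 ≈ -0.36755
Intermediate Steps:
(A + 22891)/(4155 - 45861) = (-7562 + 22891)/(4155 - 45861) = 15329/(-41706) = 15329*(-1/41706) = -15329/41706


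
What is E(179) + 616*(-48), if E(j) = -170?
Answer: -29738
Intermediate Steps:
E(179) + 616*(-48) = -170 + 616*(-48) = -170 - 29568 = -29738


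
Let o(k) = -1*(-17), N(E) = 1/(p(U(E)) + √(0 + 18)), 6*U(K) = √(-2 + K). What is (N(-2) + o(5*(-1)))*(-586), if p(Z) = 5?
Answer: -72664/7 + 1758*√2/7 ≈ -10025.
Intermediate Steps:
U(K) = √(-2 + K)/6
N(E) = 1/(5 + 3*√2) (N(E) = 1/(5 + √(0 + 18)) = 1/(5 + √18) = 1/(5 + 3*√2))
o(k) = 17
(N(-2) + o(5*(-1)))*(-586) = ((5/7 - 3*√2/7) + 17)*(-586) = (124/7 - 3*√2/7)*(-586) = -72664/7 + 1758*√2/7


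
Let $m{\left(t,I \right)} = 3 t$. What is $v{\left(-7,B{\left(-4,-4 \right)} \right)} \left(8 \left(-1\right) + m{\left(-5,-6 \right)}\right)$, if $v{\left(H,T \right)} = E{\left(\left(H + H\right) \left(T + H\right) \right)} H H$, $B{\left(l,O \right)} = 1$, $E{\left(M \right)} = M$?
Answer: $-94668$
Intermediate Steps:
$v{\left(H,T \right)} = 2 H^{3} \left(H + T\right)$ ($v{\left(H,T \right)} = \left(H + H\right) \left(T + H\right) H H = 2 H \left(H + T\right) H H = 2 H^{2} \left(H + T\right) H = 2 H^{3} \left(H + T\right)$)
$v{\left(-7,B{\left(-4,-4 \right)} \right)} \left(8 \left(-1\right) + m{\left(-5,-6 \right)}\right) = 2 \left(-7\right)^{3} \left(-7 + 1\right) \left(8 \left(-1\right) + 3 \left(-5\right)\right) = 2 \left(-343\right) \left(-6\right) \left(-8 - 15\right) = 4116 \left(-23\right) = -94668$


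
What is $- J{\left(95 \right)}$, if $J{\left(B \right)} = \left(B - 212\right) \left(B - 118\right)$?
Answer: $-2691$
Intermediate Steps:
$J{\left(B \right)} = \left(-212 + B\right) \left(-118 + B\right)$
$- J{\left(95 \right)} = - (25016 + 95^{2} - 31350) = - (25016 + 9025 - 31350) = \left(-1\right) 2691 = -2691$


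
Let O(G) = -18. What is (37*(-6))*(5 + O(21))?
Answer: 2886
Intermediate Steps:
(37*(-6))*(5 + O(21)) = (37*(-6))*(5 - 18) = -222*(-13) = 2886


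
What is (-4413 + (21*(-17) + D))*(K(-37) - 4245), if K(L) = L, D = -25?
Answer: 20532190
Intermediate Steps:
(-4413 + (21*(-17) + D))*(K(-37) - 4245) = (-4413 + (21*(-17) - 25))*(-37 - 4245) = (-4413 + (-357 - 25))*(-4282) = (-4413 - 382)*(-4282) = -4795*(-4282) = 20532190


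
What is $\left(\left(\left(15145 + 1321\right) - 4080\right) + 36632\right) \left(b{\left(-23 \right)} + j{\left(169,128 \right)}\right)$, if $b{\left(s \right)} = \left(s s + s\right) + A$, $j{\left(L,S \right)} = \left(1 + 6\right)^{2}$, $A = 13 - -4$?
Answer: $28038296$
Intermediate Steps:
$A = 17$ ($A = 13 + 4 = 17$)
$j{\left(L,S \right)} = 49$ ($j{\left(L,S \right)} = 7^{2} = 49$)
$b{\left(s \right)} = 17 + s + s^{2}$ ($b{\left(s \right)} = \left(s s + s\right) + 17 = \left(s^{2} + s\right) + 17 = \left(s + s^{2}\right) + 17 = 17 + s + s^{2}$)
$\left(\left(\left(15145 + 1321\right) - 4080\right) + 36632\right) \left(b{\left(-23 \right)} + j{\left(169,128 \right)}\right) = \left(\left(\left(15145 + 1321\right) - 4080\right) + 36632\right) \left(\left(17 - 23 + \left(-23\right)^{2}\right) + 49\right) = \left(\left(16466 - 4080\right) + 36632\right) \left(\left(17 - 23 + 529\right) + 49\right) = \left(12386 + 36632\right) \left(523 + 49\right) = 49018 \cdot 572 = 28038296$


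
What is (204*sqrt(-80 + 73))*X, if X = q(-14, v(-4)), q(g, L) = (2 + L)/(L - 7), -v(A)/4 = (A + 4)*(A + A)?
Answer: -408*I*sqrt(7)/7 ≈ -154.21*I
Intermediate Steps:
v(A) = -8*A*(4 + A) (v(A) = -4*(A + 4)*(A + A) = -4*(4 + A)*2*A = -8*A*(4 + A))
q(g, L) = (2 + L)/(-7 + L)
X = -2/7 (X = (2 - 8*(-4)*(4 - 4))/(-7 - 8*(-4)*(4 - 4)) = (2 - 8*(-4)*0)/(-7 - 8*(-4)*0) = (2 + 0)/(-7 + 0) = 2/(-7) = -1/7*2 = -2/7 ≈ -0.28571)
(204*sqrt(-80 + 73))*X = (204*sqrt(-80 + 73))*(-2/7) = (204*sqrt(-7))*(-2/7) = (204*(I*sqrt(7)))*(-2/7) = (204*I*sqrt(7))*(-2/7) = -408*I*sqrt(7)/7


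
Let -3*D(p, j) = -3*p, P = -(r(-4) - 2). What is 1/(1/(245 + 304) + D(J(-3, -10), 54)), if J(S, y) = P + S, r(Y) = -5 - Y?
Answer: 549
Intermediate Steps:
P = 3 (P = -((-5 - 1*(-4)) - 2) = -((-5 + 4) - 2) = -(-1 - 2) = -1*(-3) = 3)
J(S, y) = 3 + S
D(p, j) = p (D(p, j) = -(-1)*p = p)
1/(1/(245 + 304) + D(J(-3, -10), 54)) = 1/(1/(245 + 304) + (3 - 3)) = 1/(1/549 + 0) = 1/(1/549) = 549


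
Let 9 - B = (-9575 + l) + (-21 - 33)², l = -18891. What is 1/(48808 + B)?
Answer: 1/74367 ≈ 1.3447e-5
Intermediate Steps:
B = 25559 (B = 9 - ((-9575 - 18891) + (-21 - 33)²) = 9 - (-28466 + (-54)²) = 9 - (-28466 + 2916) = 9 - 1*(-25550) = 9 + 25550 = 25559)
1/(48808 + B) = 1/(48808 + 25559) = 1/74367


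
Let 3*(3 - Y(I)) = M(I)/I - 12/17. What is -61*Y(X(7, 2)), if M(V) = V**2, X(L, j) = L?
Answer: -2806/51 ≈ -55.020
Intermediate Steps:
Y(I) = 55/17 - I/3 (Y(I) = 3 - (I**2/I - 12/17)/3 = 3 - (I - 12*1/17)/3 = 3 - (I - 12/17)/3 = 3 - (-12/17 + I)/3 = 3 + (4/17 - I/3) = 55/17 - I/3)
-61*Y(X(7, 2)) = -61*(55/17 - 1/3*7) = -61*(55/17 - 7/3) = -61*46/51 = -2806/51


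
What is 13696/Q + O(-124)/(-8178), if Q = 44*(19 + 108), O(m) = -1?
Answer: 28002869/11424666 ≈ 2.4511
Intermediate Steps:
Q = 5588 (Q = 44*127 = 5588)
13696/Q + O(-124)/(-8178) = 13696/5588 - 1/(-8178) = 13696*(1/5588) - 1*(-1/8178) = 3424/1397 + 1/8178 = 28002869/11424666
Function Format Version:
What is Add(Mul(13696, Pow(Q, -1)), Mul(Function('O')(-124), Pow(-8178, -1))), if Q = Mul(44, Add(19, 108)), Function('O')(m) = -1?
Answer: Rational(28002869, 11424666) ≈ 2.4511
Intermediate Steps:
Q = 5588 (Q = Mul(44, 127) = 5588)
Add(Mul(13696, Pow(Q, -1)), Mul(Function('O')(-124), Pow(-8178, -1))) = Add(Mul(13696, Pow(5588, -1)), Mul(-1, Pow(-8178, -1))) = Add(Mul(13696, Rational(1, 5588)), Mul(-1, Rational(-1, 8178))) = Add(Rational(3424, 1397), Rational(1, 8178)) = Rational(28002869, 11424666)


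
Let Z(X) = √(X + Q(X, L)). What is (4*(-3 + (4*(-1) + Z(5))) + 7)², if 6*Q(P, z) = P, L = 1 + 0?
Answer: 1603/3 - 28*√210 ≈ 128.57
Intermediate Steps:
L = 1
Q(P, z) = P/6
Z(X) = √42*√X/6 (Z(X) = √(X + X/6) = √(7*X/6) = √42*√X/6)
(4*(-3 + (4*(-1) + Z(5))) + 7)² = (4*(-3 + (4*(-1) + √42*√5/6)) + 7)² = (4*(-3 + (-4 + √210/6)) + 7)² = (4*(-7 + √210/6) + 7)² = ((-28 + 2*√210/3) + 7)² = (-21 + 2*√210/3)²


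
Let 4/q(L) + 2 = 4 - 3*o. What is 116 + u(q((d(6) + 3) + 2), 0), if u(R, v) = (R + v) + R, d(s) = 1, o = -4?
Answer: 816/7 ≈ 116.57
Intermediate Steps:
q(L) = 2/7 (q(L) = 4/(-2 + (4 - 3*(-4))) = 4/(-2 + (4 + 12)) = 4/(-2 + 16) = 4/14 = 4*(1/14) = 2/7)
u(R, v) = v + 2*R
116 + u(q((d(6) + 3) + 2), 0) = 116 + (0 + 2*(2/7)) = 116 + (0 + 4/7) = 116 + 4/7 = 816/7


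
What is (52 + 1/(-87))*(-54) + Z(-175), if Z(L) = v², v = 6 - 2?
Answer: -80950/29 ≈ -2791.4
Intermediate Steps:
v = 4
Z(L) = 16 (Z(L) = 4² = 16)
(52 + 1/(-87))*(-54) + Z(-175) = (52 + 1/(-87))*(-54) + 16 = (52 - 1/87)*(-54) + 16 = (4523/87)*(-54) + 16 = -81414/29 + 16 = -80950/29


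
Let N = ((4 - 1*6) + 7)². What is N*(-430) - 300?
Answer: -11050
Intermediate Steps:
N = 25 (N = ((4 - 6) + 7)² = (-2 + 7)² = 5² = 25)
N*(-430) - 300 = 25*(-430) - 300 = -10750 - 300 = -11050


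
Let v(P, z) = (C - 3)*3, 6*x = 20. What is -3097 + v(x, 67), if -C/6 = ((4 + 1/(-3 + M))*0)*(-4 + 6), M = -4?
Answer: -3106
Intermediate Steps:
x = 10/3 (x = (1/6)*20 = 10/3 ≈ 3.3333)
C = 0 (C = -6*(4 + 1/(-3 - 4))*0*(-4 + 6) = -6*(4 + 1/(-7))*0*2 = -6*(4 - 1/7)*0*2 = -6*(27/7)*0*2 = -0*2 = -6*0 = 0)
v(P, z) = -9 (v(P, z) = (0 - 3)*3 = -3*3 = -9)
-3097 + v(x, 67) = -3097 - 9 = -3106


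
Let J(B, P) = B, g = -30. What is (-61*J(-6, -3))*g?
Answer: -10980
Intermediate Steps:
(-61*J(-6, -3))*g = -61*(-6)*(-30) = 366*(-30) = -10980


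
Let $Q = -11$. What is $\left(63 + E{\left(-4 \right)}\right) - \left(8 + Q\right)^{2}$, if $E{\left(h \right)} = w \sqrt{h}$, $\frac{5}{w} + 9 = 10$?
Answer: $54 + 10 i \approx 54.0 + 10.0 i$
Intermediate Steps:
$w = 5$ ($w = \frac{5}{-9 + 10} = \frac{5}{1} = 5 \cdot 1 = 5$)
$E{\left(h \right)} = 5 \sqrt{h}$
$\left(63 + E{\left(-4 \right)}\right) - \left(8 + Q\right)^{2} = \left(63 + 5 \sqrt{-4}\right) - \left(8 - 11\right)^{2} = \left(63 + 5 \cdot 2 i\right) - \left(-3\right)^{2} = \left(63 + 10 i\right) - 9 = 54 + 10 i$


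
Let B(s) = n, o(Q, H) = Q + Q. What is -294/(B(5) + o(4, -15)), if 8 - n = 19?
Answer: 98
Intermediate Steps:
o(Q, H) = 2*Q
n = -11 (n = 8 - 1*19 = 8 - 19 = -11)
B(s) = -11
-294/(B(5) + o(4, -15)) = -294/(-11 + 2*4) = -294/(-11 + 8) = -294/(-3) = -⅓*(-294) = 98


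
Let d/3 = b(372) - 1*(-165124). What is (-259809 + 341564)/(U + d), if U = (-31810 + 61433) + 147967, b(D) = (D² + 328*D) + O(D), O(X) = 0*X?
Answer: 81755/1454162 ≈ 0.056221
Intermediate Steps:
O(X) = 0
b(D) = D² + 328*D (b(D) = (D² + 328*D) + 0 = D² + 328*D)
d = 1276572 (d = 3*(372*(328 + 372) - 1*(-165124)) = 3*(372*700 + 165124) = 3*(260400 + 165124) = 3*425524 = 1276572)
U = 177590 (U = 29623 + 147967 = 177590)
(-259809 + 341564)/(U + d) = (-259809 + 341564)/(177590 + 1276572) = 81755/1454162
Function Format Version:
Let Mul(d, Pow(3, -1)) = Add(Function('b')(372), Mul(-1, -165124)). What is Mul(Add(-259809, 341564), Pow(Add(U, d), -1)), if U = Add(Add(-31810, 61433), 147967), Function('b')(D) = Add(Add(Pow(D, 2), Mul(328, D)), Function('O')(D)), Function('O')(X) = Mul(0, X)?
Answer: Rational(81755, 1454162) ≈ 0.056221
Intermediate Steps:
Function('O')(X) = 0
Function('b')(D) = Add(Pow(D, 2), Mul(328, D)) (Function('b')(D) = Add(Add(Pow(D, 2), Mul(328, D)), 0) = Add(Pow(D, 2), Mul(328, D)))
d = 1276572 (d = Mul(3, Add(Mul(372, Add(328, 372)), Mul(-1, -165124))) = Mul(3, Add(Mul(372, 700), 165124)) = Mul(3, Add(260400, 165124)) = Mul(3, 425524) = 1276572)
U = 177590 (U = Add(29623, 147967) = 177590)
Mul(Add(-259809, 341564), Pow(Add(U, d), -1)) = Mul(Add(-259809, 341564), Pow(Add(177590, 1276572), -1)) = Mul(81755, Pow(1454162, -1)) = Mul(81755, Rational(1, 1454162)) = Rational(81755, 1454162)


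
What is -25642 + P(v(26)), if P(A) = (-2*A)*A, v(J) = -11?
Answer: -25884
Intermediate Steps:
P(A) = -2*A**2
-25642 + P(v(26)) = -25642 - 2*(-11)**2 = -25642 - 2*121 = -25642 - 242 = -25884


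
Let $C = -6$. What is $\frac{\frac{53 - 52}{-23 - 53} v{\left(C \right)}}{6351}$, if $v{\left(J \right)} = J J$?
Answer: $- \frac{3}{40223} \approx -7.4584 \cdot 10^{-5}$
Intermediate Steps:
$v{\left(J \right)} = J^{2}$
$\frac{\frac{53 - 52}{-23 - 53} v{\left(C \right)}}{6351} = \frac{\frac{53 - 52}{-23 - 53} \left(-6\right)^{2}}{6351} = 1 \frac{1}{-76} \cdot 36 \cdot \frac{1}{6351} = 1 \left(- \frac{1}{76}\right) 36 \cdot \frac{1}{6351} = \left(- \frac{1}{76}\right) 36 \cdot \frac{1}{6351} = \left(- \frac{9}{19}\right) \frac{1}{6351} = - \frac{3}{40223}$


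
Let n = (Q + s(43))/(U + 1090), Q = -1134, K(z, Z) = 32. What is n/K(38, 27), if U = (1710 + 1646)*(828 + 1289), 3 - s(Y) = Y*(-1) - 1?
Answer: -1087/227383744 ≈ -4.7805e-6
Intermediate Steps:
s(Y) = 4 + Y (s(Y) = 3 - (Y*(-1) - 1) = 3 - (-Y - 1) = 3 - (-1 - Y) = 3 + (1 + Y) = 4 + Y)
U = 7104652 (U = 3356*2117 = 7104652)
n = -1087/7105742 (n = (-1134 + (4 + 43))/(7104652 + 1090) = (-1134 + 47)/7105742 = -1087*1/7105742 = -1087/7105742 ≈ -0.00015297)
n/K(38, 27) = -1087/7105742/32 = -1087/7105742*1/32 = -1087/227383744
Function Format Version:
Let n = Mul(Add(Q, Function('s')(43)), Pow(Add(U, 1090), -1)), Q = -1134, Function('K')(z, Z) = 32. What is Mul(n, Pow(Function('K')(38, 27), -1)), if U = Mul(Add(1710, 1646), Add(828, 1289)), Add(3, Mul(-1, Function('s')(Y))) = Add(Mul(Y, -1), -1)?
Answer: Rational(-1087, 227383744) ≈ -4.7805e-6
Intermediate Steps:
Function('s')(Y) = Add(4, Y) (Function('s')(Y) = Add(3, Mul(-1, Add(Mul(Y, -1), -1))) = Add(3, Mul(-1, Add(Mul(-1, Y), -1))) = Add(3, Mul(-1, Add(-1, Mul(-1, Y)))) = Add(3, Add(1, Y)) = Add(4, Y))
U = 7104652 (U = Mul(3356, 2117) = 7104652)
n = Rational(-1087, 7105742) (n = Mul(Add(-1134, Add(4, 43)), Pow(Add(7104652, 1090), -1)) = Mul(Add(-1134, 47), Pow(7105742, -1)) = Mul(-1087, Rational(1, 7105742)) = Rational(-1087, 7105742) ≈ -0.00015297)
Mul(n, Pow(Function('K')(38, 27), -1)) = Mul(Rational(-1087, 7105742), Pow(32, -1)) = Mul(Rational(-1087, 7105742), Rational(1, 32)) = Rational(-1087, 227383744)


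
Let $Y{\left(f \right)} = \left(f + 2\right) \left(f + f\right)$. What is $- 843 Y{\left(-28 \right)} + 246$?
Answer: $-1227162$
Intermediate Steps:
$Y{\left(f \right)} = 2 f \left(2 + f\right)$ ($Y{\left(f \right)} = \left(2 + f\right) 2 f = 2 f \left(2 + f\right)$)
$- 843 Y{\left(-28 \right)} + 246 = - 843 \cdot 2 \left(-28\right) \left(2 - 28\right) + 246 = - 843 \cdot 2 \left(-28\right) \left(-26\right) + 246 = \left(-843\right) 1456 + 246 = -1227408 + 246 = -1227162$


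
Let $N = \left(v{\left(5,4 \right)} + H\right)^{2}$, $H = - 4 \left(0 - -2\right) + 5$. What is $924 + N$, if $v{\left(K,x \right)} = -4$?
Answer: $973$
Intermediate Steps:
$H = -3$ ($H = - 4 \left(0 + 2\right) + 5 = \left(-4\right) 2 + 5 = -8 + 5 = -3$)
$N = 49$ ($N = \left(-4 - 3\right)^{2} = \left(-7\right)^{2} = 49$)
$924 + N = 924 + 49 = 973$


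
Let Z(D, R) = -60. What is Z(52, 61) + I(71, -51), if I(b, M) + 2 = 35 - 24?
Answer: -51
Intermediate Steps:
I(b, M) = 9 (I(b, M) = -2 + (35 - 24) = -2 + 11 = 9)
Z(52, 61) + I(71, -51) = -60 + 9 = -51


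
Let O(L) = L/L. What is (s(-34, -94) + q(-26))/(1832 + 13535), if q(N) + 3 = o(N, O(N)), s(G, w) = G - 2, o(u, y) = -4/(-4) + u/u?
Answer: -37/15367 ≈ -0.0024078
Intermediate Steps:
O(L) = 1
o(u, y) = 2 (o(u, y) = -4*(-¼) + 1 = 1 + 1 = 2)
s(G, w) = -2 + G
q(N) = -1 (q(N) = -3 + 2 = -1)
(s(-34, -94) + q(-26))/(1832 + 13535) = ((-2 - 34) - 1)/(1832 + 13535) = (-36 - 1)/15367 = -37*1/15367 = -37/15367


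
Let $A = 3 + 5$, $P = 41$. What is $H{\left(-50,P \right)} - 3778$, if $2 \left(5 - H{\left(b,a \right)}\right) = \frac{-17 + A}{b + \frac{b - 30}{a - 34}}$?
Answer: $- \frac{3244843}{860} \approx -3773.1$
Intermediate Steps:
$A = 8$
$H{\left(b,a \right)} = 5 + \frac{9}{2 \left(b + \frac{-30 + b}{-34 + a}\right)}$ ($H{\left(b,a \right)} = 5 - \frac{\left(-17 + 8\right) \frac{1}{b + \frac{b - 30}{a - 34}}}{2} = 5 - \frac{\left(-9\right) \frac{1}{b + \frac{-30 + b}{-34 + a}}}{2} = 5 + \frac{9}{2 \left(b + \frac{-30 + b}{-34 + a}\right)}$)
$H{\left(-50,P \right)} - 3778 = \frac{606 - 369 + 330 \left(-50\right) - 410 \left(-50\right)}{2 \left(30 + 33 \left(-50\right) - 41 \left(-50\right)\right)} - 3778 = \frac{606 - 369 - 16500 + 20500}{2 \left(30 - 1650 + 2050\right)} - 3778 = \frac{1}{2} \cdot \frac{1}{430} \cdot 4237 - 3778 = \frac{4237}{860} - 3778 = - \frac{3244843}{860}$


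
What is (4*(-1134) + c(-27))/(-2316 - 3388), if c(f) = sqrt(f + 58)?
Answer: 567/713 - sqrt(31)/5704 ≈ 0.79426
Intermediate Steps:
c(f) = sqrt(58 + f)
(4*(-1134) + c(-27))/(-2316 - 3388) = (4*(-1134) + sqrt(58 - 27))/(-2316 - 3388) = (-4536 + sqrt(31))/(-5704) = (-4536 + sqrt(31))*(-1/5704) = 567/713 - sqrt(31)/5704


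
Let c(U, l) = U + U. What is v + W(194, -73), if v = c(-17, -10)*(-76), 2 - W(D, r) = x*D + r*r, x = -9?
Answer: -997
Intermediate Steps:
W(D, r) = 2 - r**2 + 9*D (W(D, r) = 2 - (-9*D + r*r) = 2 - (-9*D + r**2) = 2 - (r**2 - 9*D) = 2 + (-r**2 + 9*D) = 2 - r**2 + 9*D)
c(U, l) = 2*U
v = 2584 (v = (2*(-17))*(-76) = -34*(-76) = 2584)
v + W(194, -73) = 2584 + (2 - 1*(-73)**2 + 9*194) = 2584 + (2 - 1*5329 + 1746) = 2584 + (2 - 5329 + 1746) = 2584 - 3581 = -997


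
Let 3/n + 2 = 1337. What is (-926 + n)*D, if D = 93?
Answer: -38322417/445 ≈ -86118.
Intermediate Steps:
n = 1/445 (n = 3/(-2 + 1337) = 3/1335 = 3*(1/1335) = 1/445 ≈ 0.0022472)
(-926 + n)*D = (-926 + 1/445)*93 = -412069/445*93 = -38322417/445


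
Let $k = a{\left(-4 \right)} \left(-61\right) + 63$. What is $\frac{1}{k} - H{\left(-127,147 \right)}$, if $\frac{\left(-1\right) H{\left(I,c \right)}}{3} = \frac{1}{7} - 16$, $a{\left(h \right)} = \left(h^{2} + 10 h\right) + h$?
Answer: $- \frac{84248}{1771} \approx -47.571$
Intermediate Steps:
$a{\left(h \right)} = h^{2} + 11 h$
$H{\left(I,c \right)} = \frac{333}{7}$ ($H{\left(I,c \right)} = - 3 \left(\frac{1}{7} - 16\right) = \left(-3\right) \left(- \frac{111}{7}\right) = \frac{333}{7}$)
$k = 1771$ ($k = - 4 \left(11 - 4\right) \left(-61\right) + 63 = \left(-4\right) 7 \left(-61\right) + 63 = \left(-28\right) \left(-61\right) + 63 = 1708 + 63 = 1771$)
$\frac{1}{k} - H{\left(-127,147 \right)} = \frac{1}{1771} - \frac{333}{7} = - \frac{84248}{1771}$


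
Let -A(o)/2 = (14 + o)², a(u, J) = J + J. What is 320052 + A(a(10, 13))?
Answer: 316852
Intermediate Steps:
a(u, J) = 2*J
A(o) = -2*(14 + o)²
320052 + A(a(10, 13)) = 320052 - 2*(14 + 2*13)² = 320052 - 2*(14 + 26)² = 320052 - 2*40² = 320052 - 2*1600 = 320052 - 3200 = 316852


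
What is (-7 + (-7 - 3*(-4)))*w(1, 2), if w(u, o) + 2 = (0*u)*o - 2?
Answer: 8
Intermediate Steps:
w(u, o) = -4 (w(u, o) = -2 + ((0*u)*o - 2) = -2 + (0*o - 2) = -2 + (0 - 2) = -2 - 2 = -4)
(-7 + (-7 - 3*(-4)))*w(1, 2) = (-7 + (-7 - 3*(-4)))*(-4) = (-7 + (-7 + 12))*(-4) = (-7 + 5)*(-4) = -2*(-4) = 8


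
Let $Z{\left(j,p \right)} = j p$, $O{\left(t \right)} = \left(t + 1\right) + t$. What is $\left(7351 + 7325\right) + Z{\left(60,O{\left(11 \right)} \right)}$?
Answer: $16056$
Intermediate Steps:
$O{\left(t \right)} = 1 + 2 t$ ($O{\left(t \right)} = \left(1 + t\right) + t = 1 + 2 t$)
$\left(7351 + 7325\right) + Z{\left(60,O{\left(11 \right)} \right)} = \left(7351 + 7325\right) + 60 \left(1 + 2 \cdot 11\right) = 14676 + 60 \left(1 + 22\right) = 14676 + 60 \cdot 23 = 14676 + 1380 = 16056$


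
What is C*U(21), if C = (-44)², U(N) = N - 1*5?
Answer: 30976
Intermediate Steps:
U(N) = -5 + N (U(N) = N - 5 = -5 + N)
C = 1936
C*U(21) = 1936*(-5 + 21) = 1936*16 = 30976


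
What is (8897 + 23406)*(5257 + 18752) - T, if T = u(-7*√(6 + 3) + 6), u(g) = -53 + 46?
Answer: 775562734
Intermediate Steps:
u(g) = -7
T = -7
(8897 + 23406)*(5257 + 18752) - T = (8897 + 23406)*(5257 + 18752) - 1*(-7) = 32303*24009 + 7 = 775562727 + 7 = 775562734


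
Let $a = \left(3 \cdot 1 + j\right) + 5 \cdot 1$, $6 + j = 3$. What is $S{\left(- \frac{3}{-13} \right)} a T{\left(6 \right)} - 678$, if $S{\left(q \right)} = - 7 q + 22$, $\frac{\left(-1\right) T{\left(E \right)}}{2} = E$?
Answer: $- \frac{24714}{13} \approx -1901.1$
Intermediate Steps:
$T{\left(E \right)} = - 2 E$
$j = -3$ ($j = -6 + 3 = -3$)
$a = 5$ ($a = \left(3 \cdot 1 - 3\right) + 5 \cdot 1 = \left(3 - 3\right) + 5 = 0 + 5 = 5$)
$S{\left(q \right)} = 22 - 7 q$
$S{\left(- \frac{3}{-13} \right)} a T{\left(6 \right)} - 678 = \left(22 - 7 \left(- \frac{3}{-13}\right)\right) 5 \left(\left(-2\right) 6\right) - 678 = \left(22 - 7 \left(\left(-3\right) \left(- \frac{1}{13}\right)\right)\right) 5 \left(-12\right) - 678 = \left(22 - \frac{21}{13}\right) \left(-60\right) - 678 = \frac{265}{13} \left(-60\right) - 678 = - \frac{15900}{13} - 678 = - \frac{24714}{13}$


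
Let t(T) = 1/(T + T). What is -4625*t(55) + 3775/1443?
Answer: -1251725/31746 ≈ -39.429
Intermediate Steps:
t(T) = 1/(2*T)
-4625*t(55) + 3775/1443 = -4625*(½)/55 + 3775/1443 = -4625*(½)*(1/55) + 3775*(1/1443) = -4625/(1/(1/110)) + 3775/1443 = -4625/110 + 3775/1443 = -4625*1/110 + 3775/1443 = -925/22 + 3775/1443 = -1251725/31746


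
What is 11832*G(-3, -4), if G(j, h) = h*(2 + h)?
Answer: 94656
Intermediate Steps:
11832*G(-3, -4) = 11832*(-4*(2 - 4)) = 11832*(-4*(-2)) = 11832*8 = 94656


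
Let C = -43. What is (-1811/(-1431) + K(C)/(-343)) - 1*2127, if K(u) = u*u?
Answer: -1046026537/490833 ≈ -2131.1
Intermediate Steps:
K(u) = u²
(-1811/(-1431) + K(C)/(-343)) - 1*2127 = (-1811/(-1431) + (-43)²/(-343)) - 1*2127 = (-1811*(-1/1431) + 1849*(-1/343)) - 2127 = (1811/1431 - 1849/343) - 2127 = -2024746/490833 - 2127 = -1046026537/490833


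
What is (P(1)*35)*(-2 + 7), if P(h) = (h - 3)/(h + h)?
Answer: -175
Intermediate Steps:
P(h) = (-3 + h)/(2*h) (P(h) = (-3 + h)/((2*h)) = (-3 + h)*(1/(2*h)) = (-3 + h)/(2*h))
(P(1)*35)*(-2 + 7) = (((½)*(-3 + 1)/1)*35)*(-2 + 7) = (((½)*1*(-2))*35)*5 = -1*35*5 = -35*5 = -175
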